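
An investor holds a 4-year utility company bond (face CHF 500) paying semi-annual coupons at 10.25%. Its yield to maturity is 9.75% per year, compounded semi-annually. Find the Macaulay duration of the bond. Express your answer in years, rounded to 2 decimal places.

3.39 years

Periodic yield y = 0.04875. Discount each cash flow and weight by its period:
  t   CF        PV=CF/(1+0.04875)^t    t·PV
  1       25.625        24.4338        24.4338
  2       25.625        23.2981        46.5961
  3       25.625        22.2151        66.6453
  4       25.625        21.1824        84.7298
  5       25.625        20.1978       100.9890
  6       25.625        19.2589       115.5535
  7       25.625        18.3637       128.5459
  8      525.625       359.1701     2,873.3611
  Σ                    508.1200     3,440.8545
Price P = Σ PV = 508.1200.
Macaulay duration = Σ(t·PV) / P = 3,440.8545 / 508.1200 = 6.77174 half-year periods.
In years: 6.77174 / 2 = 3.38587 years.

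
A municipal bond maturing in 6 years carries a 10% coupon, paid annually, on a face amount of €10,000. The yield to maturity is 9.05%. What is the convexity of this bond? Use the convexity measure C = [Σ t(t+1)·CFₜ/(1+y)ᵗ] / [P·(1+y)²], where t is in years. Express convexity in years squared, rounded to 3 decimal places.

26.169

With y = 0.0905:
  t   CF        PV=CF/(1+0.0905)^t    t·PV        t(t+1)·PV
  1     1,000.00       917.0105       917.0105       1,834.0211
  2     1,000.00       840.9083     1,681.8167       5,045.4500
  3     1,000.00       771.1218     2,313.3654       9,253.4618
  4     1,000.00       707.1268     2,828.5074      14,142.5368
  5     1,000.00       648.4428     3,242.2138      19,453.2830
  6    11,000.00     6,540.9174    39,245.5045     274,718.5313
  Σ                 10,425.5277    50,228.4183     324,447.2840
P = 10,425.5277.
Convexity = Σ t(t+1)·PV / [P·(1+y)²] = 324,447.2840 / (10,425.5277 × 1.189190) = 26.16946.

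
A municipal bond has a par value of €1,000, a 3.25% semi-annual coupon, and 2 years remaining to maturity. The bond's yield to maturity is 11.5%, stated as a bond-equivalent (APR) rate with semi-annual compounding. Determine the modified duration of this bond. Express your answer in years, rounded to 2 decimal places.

Periodic yield y = 0.0575. First find Macaulay duration:
  t   CF        PV=CF/(1+0.0575)^t    t·PV
  1        16.25        15.3664        15.3664
  2        16.25        14.5309        29.0618
  3        16.25        13.7408        41.2224
  4     1,016.25       812.6042     3,250.4167
  Σ                    856.2423     3,336.0674
P = 856.2423; Macaulay duration = 3,336.0674 / 856.2423 = 3.89617 half-year periods = 1.94809 years.
Modified duration = D_Mac / (1 + y) = 1.94809 / 1.0575 = 1.84216 years.

1.84 years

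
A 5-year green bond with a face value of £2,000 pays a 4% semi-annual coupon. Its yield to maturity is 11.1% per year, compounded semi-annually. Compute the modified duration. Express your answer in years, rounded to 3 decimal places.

Periodic yield y = 0.0555. First find Macaulay duration:
  t   CF        PV=CF/(1+0.0555)^t    t·PV
  1        40.00        37.8967        37.8967
  2        40.00        35.9041        71.8081
  3        40.00        34.0162       102.0485
  4        40.00        32.2275       128.9101
  5        40.00        30.5330       152.6648
  6        40.00        28.9275       173.5649
  7        40.00        27.4064       191.8449
  8        40.00        25.9653       207.7228
  9        40.00        24.6000       221.4004
  10    2,040.00     1,188.6330    11,886.3302
  Σ                  1,466.1097    13,174.1914
P = 1,466.1097; Macaulay duration = 13,174.1914 / 1,466.1097 = 8.98582 half-year periods = 4.49291 years.
Modified duration = D_Mac / (1 + y) = 4.49291 / 1.0555 = 4.25666 years.

4.257 years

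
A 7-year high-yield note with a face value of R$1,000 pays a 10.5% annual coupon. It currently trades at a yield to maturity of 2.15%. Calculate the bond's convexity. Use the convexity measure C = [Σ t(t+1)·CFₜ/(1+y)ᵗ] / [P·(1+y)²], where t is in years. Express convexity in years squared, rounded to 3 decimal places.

39.868

With y = 0.0215:
  t   CF        PV=CF/(1+0.0215)^t    t·PV        t(t+1)·PV
  1       105.00       102.7900       102.7900         205.5800
  2       105.00       100.6265       201.2531         603.7593
  3       105.00        98.5086       295.5258       1,182.1033
  4       105.00        96.4353       385.7410       1,928.7050
  5       105.00        94.4055       472.0277       2,832.1660
  6       105.00        92.4185       554.5112       3,881.5784
  7     1,105.00       952.1244     6,664.8706      53,318.9647
  Σ                  1,537.3089     8,676.7194      63,952.8567
P = 1,537.3089.
Convexity = Σ t(t+1)·PV / [P·(1+y)²] = 63,952.8567 / (1,537.3089 × 1.043462) = 39.86778.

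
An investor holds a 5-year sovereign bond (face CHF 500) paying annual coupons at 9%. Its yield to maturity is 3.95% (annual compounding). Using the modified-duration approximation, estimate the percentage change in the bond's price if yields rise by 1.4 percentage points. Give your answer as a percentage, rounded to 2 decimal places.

Periodic yield y = 0.0395. Modified duration first:
  t   CF        PV=CF/(1+0.0395)^t    t·PV
  1        45.00        43.2900        43.2900
  2        45.00        41.6451        83.2901
  3        45.00        40.0626       120.1878
  4        45.00        38.5403       154.1610
  5       545.00       449.0286     2,245.1432
  Σ                    612.5666     2,646.0721
P = 612.5666; D_Mac = 4.31965 yrs; D_mod = 4.31965/(1+0.0395) = 4.15551 yrs.
ΔP/P ≈ -D_mod · Δy = -4.15551 × (+0.014) = -0.058177 = -5.8177%.

-5.82%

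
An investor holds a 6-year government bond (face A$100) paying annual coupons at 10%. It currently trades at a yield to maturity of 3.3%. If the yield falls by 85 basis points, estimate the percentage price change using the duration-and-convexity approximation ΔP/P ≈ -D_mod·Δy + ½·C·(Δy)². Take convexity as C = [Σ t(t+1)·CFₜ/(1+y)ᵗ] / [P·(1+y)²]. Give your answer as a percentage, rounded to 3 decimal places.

+4.205%

With y = 0.033:
  t   CF        PV=CF/(1+0.033)^t    t·PV        t(t+1)·PV
  1        10.00         9.6805         9.6805          19.3611
  2        10.00         9.3713        18.7426          56.2277
  3        10.00         9.0719        27.2157         108.8630
  4        10.00         8.7821        35.1284         175.6421
  5        10.00         8.5016        42.5078         255.0467
  6       110.00        90.5296       543.1778       3,802.2446
  Σ                    135.9370       676.4529       4,417.3852
P = 135.9370; D_Mac = 4.97622 yrs; D_mod = 4.81725 yrs; C = 30.45277.
Duration effect: -4.81725 × (-0.0085) = +0.040947
Convexity effect: 0.5 × 30.45277 × (-0.0085)² = +0.0011001
ΔP/P ≈ +0.040947 + 0.0011001 = +0.042047 = +4.2047%.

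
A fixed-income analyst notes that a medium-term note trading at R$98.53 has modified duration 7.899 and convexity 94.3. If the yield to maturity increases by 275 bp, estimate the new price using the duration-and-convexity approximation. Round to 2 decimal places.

R$80.64

Duration effect: -D_mod·Δy = -7.899 × (+0.0275) = -0.2172225
Convexity effect: ½·C·(Δy)² = 0.5 × 94.3 × (0.0275)² = +0.0356571875
ΔP/P ≈ -0.2172225 + 0.0356571875 = -0.1815653125
New price ≈ 98.53 × (1 - 0.1815653125) = 80.640369759375.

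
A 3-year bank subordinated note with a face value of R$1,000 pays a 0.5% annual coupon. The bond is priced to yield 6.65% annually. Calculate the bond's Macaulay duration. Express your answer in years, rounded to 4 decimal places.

2.9836 years

Periodic yield y = 0.0665. Discount each cash flow and weight by its year:
  t   CF        PV=CF/(1+0.0665)^t    t·PV
  1         5.00         4.6882         4.6882
  2         5.00         4.3959         8.7918
  3     1,005.00       828.4828     2,485.4483
  Σ                    837.5669     2,498.9284
Price P = Σ PV = 837.5669.
Macaulay duration = Σ(t·PV) / P = 2,498.9284 / 837.5669 = 2.98356 years.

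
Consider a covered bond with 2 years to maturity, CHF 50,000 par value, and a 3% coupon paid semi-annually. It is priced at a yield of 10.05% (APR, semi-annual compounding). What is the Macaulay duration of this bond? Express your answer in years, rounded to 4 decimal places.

1.9526 years

Periodic yield y = 0.05025. Discount each cash flow and weight by its period:
  t   CF        PV=CF/(1+0.05025)^t    t·PV
  1       750.00       714.1157       714.1157
  2       750.00       679.9483     1,359.8966
  3       750.00       647.4156     1,942.2469
  4    50,750.00    41,712.4103   166,849.6412
  Σ                 43,753.8899   170,865.9004
Price P = Σ PV = 43,753.8899.
Macaulay duration = Σ(t·PV) / P = 170,865.9004 / 43,753.8899 = 3.90516 half-year periods.
In years: 3.90516 / 2 = 1.95258 years.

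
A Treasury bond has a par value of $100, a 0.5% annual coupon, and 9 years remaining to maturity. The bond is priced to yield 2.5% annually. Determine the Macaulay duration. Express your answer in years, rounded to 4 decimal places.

Periodic yield y = 0.025. Discount each cash flow and weight by its year:
  t   CF        PV=CF/(1+0.025)^t    t·PV
  1         0.50         0.4878         0.4878
  2         0.50         0.4759         0.9518
  3         0.50         0.4643         1.3929
  4         0.50         0.4530         1.8119
  5         0.50         0.4419         2.2096
  6         0.50         0.4311         2.5869
  7         0.50         0.4206         2.9444
  8         0.50         0.4104         3.2830
  9       100.50        80.4732       724.2588
  Σ                     84.0583       739.9272
Price P = Σ PV = 84.0583.
Macaulay duration = Σ(t·PV) / P = 739.9272 / 84.0583 = 8.80255 years.

8.8026 years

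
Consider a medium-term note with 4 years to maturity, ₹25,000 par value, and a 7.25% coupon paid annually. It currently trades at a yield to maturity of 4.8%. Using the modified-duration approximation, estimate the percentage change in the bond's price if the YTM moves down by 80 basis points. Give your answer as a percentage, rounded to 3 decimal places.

+2.771%

Periodic yield y = 0.048. Modified duration first:
  t   CF        PV=CF/(1+0.048)^t    t·PV
  1     1,812.50     1,729.4847     1,729.4847
  2     1,812.50     1,650.2717     3,300.5434
  3     1,812.50     1,574.6867     4,724.0602
  4    26,812.50    22,227.5798    88,910.3194
  Σ                 27,182.0230    98,664.4077
P = 27,182.0230; D_Mac = 3.62977 yrs; D_mod = 3.62977/(1+0.048) = 3.46352 yrs.
ΔP/P ≈ -D_mod · Δy = -3.46352 × (-0.008) = +0.027708 = +2.7708%.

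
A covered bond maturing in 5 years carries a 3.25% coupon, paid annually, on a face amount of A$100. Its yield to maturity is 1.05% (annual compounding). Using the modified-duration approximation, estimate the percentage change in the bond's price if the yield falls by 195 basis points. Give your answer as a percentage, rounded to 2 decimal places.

+9.09%

Periodic yield y = 0.0105. Modified duration first:
  t   CF        PV=CF/(1+0.0105)^t    t·PV
  1         3.25         3.2162         3.2162
  2         3.25         3.1828         6.3656
  3         3.25         3.1497         9.4492
  4         3.25         3.1170        12.4680
  5       103.25        97.9960       489.9801
  Σ                    110.6618       521.4792
P = 110.6618; D_Mac = 4.71237 yrs; D_mod = 4.71237/(1+0.0105) = 4.66340 yrs.
ΔP/P ≈ -D_mod · Δy = -4.66340 × (-0.0195) = +0.090936 = +9.0936%.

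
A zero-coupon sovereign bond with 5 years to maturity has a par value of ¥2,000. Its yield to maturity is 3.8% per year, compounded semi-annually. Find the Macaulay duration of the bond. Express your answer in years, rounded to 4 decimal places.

5.0000 years

A zero-coupon bond has a single cash flow at maturity, so its Macaulay duration equals its maturity: 5 years.
(Equivalently: 10 semi-annual periods ÷ 2 = 5 years.)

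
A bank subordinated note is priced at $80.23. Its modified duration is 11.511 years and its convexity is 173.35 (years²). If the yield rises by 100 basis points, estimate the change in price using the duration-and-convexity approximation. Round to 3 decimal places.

Duration effect: -D_mod·Δy = -11.511 × (+0.01) = -0.115110
Convexity effect: ½·C·(Δy)² = 0.5 × 173.35 × (0.01)² = +0.0086675
ΔP/P ≈ -0.115110 + 0.0086675 = -0.1064425
ΔP ≈ 80.23 × (-0.1064425) = -8.539881775.

-$8.540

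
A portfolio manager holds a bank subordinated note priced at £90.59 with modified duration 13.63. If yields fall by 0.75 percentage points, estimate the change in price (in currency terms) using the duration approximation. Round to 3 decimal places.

+£9.261

Duration approximation: ΔP/P ≈ -D_mod · Δy = -13.63 × (-0.0075) = +0.102225.
ΔP ≈ 90.59 × (+0.102225) = +9.26056275.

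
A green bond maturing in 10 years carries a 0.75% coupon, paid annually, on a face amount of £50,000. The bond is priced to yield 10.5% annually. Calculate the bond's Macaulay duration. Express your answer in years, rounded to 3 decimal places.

Periodic yield y = 0.105. Discount each cash flow and weight by its year:
  t   CF        PV=CF/(1+0.105)^t    t·PV
  1       375.00       339.3665       339.3665
  2       375.00       307.1190       614.2380
  3       375.00       277.9358       833.8073
  4       375.00       251.5256     1,006.1023
  5       375.00       227.6250     1,138.1248
  6       375.00       205.9954     1,235.9726
  7       375.00       186.4212     1,304.9485
  8       375.00       168.7070     1,349.6558
  9       375.00       152.6760     1,374.0840
  10   50,375.00    18,560.6114   185,606.1144
  Σ                 20,677.9829   194,802.4142
Price P = Σ PV = 20,677.9829.
Macaulay duration = Σ(t·PV) / P = 194,802.4142 / 20,677.9829 = 9.42076 years.

9.421 years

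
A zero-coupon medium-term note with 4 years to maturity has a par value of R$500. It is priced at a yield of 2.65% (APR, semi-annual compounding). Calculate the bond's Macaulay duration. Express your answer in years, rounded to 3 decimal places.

A zero-coupon bond has a single cash flow at maturity, so its Macaulay duration equals its maturity: 4 years.
(Equivalently: 8 semi-annual periods ÷ 2 = 4 years.)

4.000 years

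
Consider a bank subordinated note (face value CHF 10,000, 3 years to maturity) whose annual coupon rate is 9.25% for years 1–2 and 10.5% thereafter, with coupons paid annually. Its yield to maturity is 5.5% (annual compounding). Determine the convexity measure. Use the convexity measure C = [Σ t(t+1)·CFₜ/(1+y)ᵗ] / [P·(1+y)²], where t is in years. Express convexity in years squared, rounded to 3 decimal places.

9.670

With y = 0.055:
  t   CF        PV=CF/(1+0.055)^t    t·PV        t(t+1)·PV
  1       925.00       876.7773       876.7773       1,753.5545
  2       925.00       831.0685     1,662.1370       4,986.4109
  3    11,050.00     9,410.3310    28,230.9930     112,923.9719
  Σ                 11,118.1767    30,769.9072     119,663.9373
P = 11,118.1767.
Convexity = Σ t(t+1)·PV / [P·(1+y)²] = 119,663.9373 / (11,118.1767 × 1.113025) = 9.66996.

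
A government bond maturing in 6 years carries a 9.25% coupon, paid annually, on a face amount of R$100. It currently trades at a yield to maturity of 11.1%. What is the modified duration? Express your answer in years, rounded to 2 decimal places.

Periodic yield y = 0.111. First find Macaulay duration:
  t   CF        PV=CF/(1+0.111)^t    t·PV
  1         9.25         8.3258         8.3258
  2         9.25         7.4940        14.9880
  3         9.25         6.7453        20.2358
  4         9.25         6.0714        24.2854
  5         9.25         5.4648        27.3238
  6       109.25        58.0948       348.5687
  Σ                     92.1960       443.7275
P = 92.1960; Macaulay duration = 443.7275 / 92.1960 = 4.81287 years.
Modified duration = D_Mac / (1 + y) = 4.81287 / 1.111 = 4.33202 years.

4.33 years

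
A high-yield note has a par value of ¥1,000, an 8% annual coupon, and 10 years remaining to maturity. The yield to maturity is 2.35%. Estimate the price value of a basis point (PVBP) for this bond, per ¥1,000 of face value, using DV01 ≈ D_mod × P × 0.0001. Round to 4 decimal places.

Periodic yield y = 0.0235.
  t   CF        PV=CF/(1+0.0235)^t    t·PV
  1        80.00        78.1632        78.1632
  2        80.00        76.3685       152.7370
  3        80.00        74.6151       223.8452
  4        80.00        72.9019       291.6074
  5        80.00        71.2280       356.1400
  6        80.00        69.5926       417.5554
  7        80.00        67.9947       475.9629
  8        80.00        66.4335       531.4681
  9        80.00        64.9082       584.1735
  10    1,080.00       856.1410     8,561.4098
  Σ                  1,498.3465    11,673.0625
P = 1,498.3465; D_Mac = 7.79063 yrs; D_mod = 7.61175 yrs.
DV01 ≈ 7.61175 × 1,498.3465 × 0.0001 = 1.140504.

¥1.1405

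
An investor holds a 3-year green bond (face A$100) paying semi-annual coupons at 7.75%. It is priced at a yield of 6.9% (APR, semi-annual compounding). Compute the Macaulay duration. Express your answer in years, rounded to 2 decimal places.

Periodic yield y = 0.0345. Discount each cash flow and weight by its period:
  t   CF        PV=CF/(1+0.0345)^t    t·PV
  1        3.875         3.7458         3.7458
  2        3.875         3.6209         7.2417
  3        3.875         3.5001        10.5003
  4        3.875         3.3834        13.5335
  5        3.875         3.2705        16.3527
  6      103.875        84.7477       508.4864
  Σ                    102.2684       559.8603
Price P = Σ PV = 102.2684.
Macaulay duration = Σ(t·PV) / P = 559.8603 / 102.2684 = 5.47442 half-year periods.
In years: 5.47442 / 2 = 2.73721 years.

2.74 years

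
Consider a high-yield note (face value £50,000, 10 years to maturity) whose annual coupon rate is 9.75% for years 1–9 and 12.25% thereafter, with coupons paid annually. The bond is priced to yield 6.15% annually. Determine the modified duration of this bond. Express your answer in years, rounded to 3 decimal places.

6.798 years

Periodic yield y = 0.0615. First find Macaulay duration:
  t   CF        PV=CF/(1+0.0615)^t    t·PV
  1     4,875.00     4,592.5577     4,592.5577
  2     4,875.00     4,326.4792     8,652.9585
  3     4,875.00     4,075.8165    12,227.4495
  4     4,875.00     3,839.6764    15,358.7057
  5     4,875.00     3,617.2175    18,086.0877
  6     4,875.00     3,407.6472    20,445.8834
  7     4,875.00     3,210.2188    22,471.5314
  8     4,875.00     3,024.2287    24,193.8297
  9     4,875.00     2,849.0143    25,641.1290
  10   56,125.00    30,899.8498   308,998.4984
  Σ                 63,842.7063   460,668.6309
P = 63,842.7063; Macaulay duration = 460,668.6309 / 63,842.7063 = 7.21568 years.
Modified duration = D_Mac / (1 + y) = 7.21568 / 1.0615 = 6.79763 years.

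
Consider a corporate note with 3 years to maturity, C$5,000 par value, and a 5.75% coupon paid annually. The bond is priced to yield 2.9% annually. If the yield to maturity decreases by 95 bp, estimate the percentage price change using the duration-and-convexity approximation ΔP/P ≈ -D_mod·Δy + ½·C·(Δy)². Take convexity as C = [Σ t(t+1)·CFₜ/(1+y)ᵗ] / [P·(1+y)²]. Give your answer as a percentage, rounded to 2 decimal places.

+2.68%

With y = 0.029:
  t   CF        PV=CF/(1+0.029)^t    t·PV        t(t+1)·PV
  1       287.50       279.3975       279.3975         558.7949
  2       287.50       271.5233       543.0466       1,629.1398
  3     5,287.50     4,852.9326    14,558.7977      58,235.1907
  Σ                  5,403.8533    15,381.2417      60,423.1255
P = 5,403.8533; D_Mac = 2.84635 yrs; D_mod = 2.76613 yrs; C = 10.56012.
Duration effect: -2.76613 × (-0.0095) = +0.026278
Convexity effect: 0.5 × 10.56012 × (-0.0095)² = +0.0004765
ΔP/P ≈ +0.026278 + 0.0004765 = +0.026755 = +2.6755%.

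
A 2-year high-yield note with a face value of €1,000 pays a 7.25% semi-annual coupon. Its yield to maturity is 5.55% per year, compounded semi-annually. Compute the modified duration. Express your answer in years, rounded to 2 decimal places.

1.85 years

Periodic yield y = 0.02775. First find Macaulay duration:
  t   CF        PV=CF/(1+0.02775)^t    t·PV
  1        36.25        35.2712        35.2712
  2        36.25        34.3189        68.6377
  3        36.25        33.3922       100.1767
  4     1,036.25       928.7837     3,715.1349
  Σ                  1,031.7661     3,919.2206
P = 1,031.7661; Macaulay duration = 3,919.2206 / 1,031.7661 = 3.79856 half-year periods = 1.89928 years.
Modified duration = D_Mac / (1 + y) = 1.89928 / 1.02775 = 1.84800 years.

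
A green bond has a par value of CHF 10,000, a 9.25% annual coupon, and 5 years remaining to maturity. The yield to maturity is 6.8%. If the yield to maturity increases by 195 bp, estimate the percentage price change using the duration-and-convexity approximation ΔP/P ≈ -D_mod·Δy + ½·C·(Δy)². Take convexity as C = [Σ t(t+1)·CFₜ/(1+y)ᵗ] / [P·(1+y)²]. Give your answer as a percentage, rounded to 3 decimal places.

-7.379%

With y = 0.068:
  t   CF        PV=CF/(1+0.068)^t    t·PV        t(t+1)·PV
  1       925.00       866.1049       866.1049       1,732.2097
  2       925.00       810.9596     1,621.9192       4,865.7577
  3       925.00       759.3255     2,277.9764       9,111.9058
  4       925.00       710.9789     2,843.9157      14,219.5783
  5    10,925.00     7,862.5819    39,312.9095     235,877.4569
  Σ                 11,009.9508    46,922.8257     265,806.9085
P = 11,009.9508; D_Mac = 4.26186 yrs; D_mod = 3.99050 yrs; C = 21.16598.
Duration effect: -3.99050 × (+0.0195) = -0.077815
Convexity effect: 0.5 × 21.16598 × (0.0195)² = +0.0040242
ΔP/P ≈ -0.077815 + 0.0040242 = -0.073791 = -7.3791%.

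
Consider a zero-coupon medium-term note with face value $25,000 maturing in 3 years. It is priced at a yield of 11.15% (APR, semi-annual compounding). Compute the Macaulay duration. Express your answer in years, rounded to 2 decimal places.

A zero-coupon bond has a single cash flow at maturity, so its Macaulay duration equals its maturity: 3 years.
(Equivalently: 6 semi-annual periods ÷ 2 = 3 years.)

3.00 years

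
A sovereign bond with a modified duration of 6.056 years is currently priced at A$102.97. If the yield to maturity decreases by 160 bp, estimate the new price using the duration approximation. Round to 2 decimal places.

A$112.95

Duration approximation: ΔP/P ≈ -D_mod · Δy = -6.056 × (-0.016) = +0.096896.
New price ≈ 102.97 × (1 + 0.096896) = 112.94738112.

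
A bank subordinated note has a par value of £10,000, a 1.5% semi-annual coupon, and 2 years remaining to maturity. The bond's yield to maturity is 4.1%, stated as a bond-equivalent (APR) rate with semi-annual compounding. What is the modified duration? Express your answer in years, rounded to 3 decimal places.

1.937 years

Periodic yield y = 0.0205. First find Macaulay duration:
  t   CF        PV=CF/(1+0.0205)^t    t·PV
  1        75.00        73.4934        73.4934
  2        75.00        72.0170       144.0341
  3        75.00        70.5703       211.7110
  4    10,075.00     9,289.5145    37,158.0581
  Σ                  9,505.5953    37,587.2966
P = 9,505.5953; Macaulay duration = 37,587.2966 / 9,505.5953 = 3.95423 half-year periods = 1.97711 years.
Modified duration = D_Mac / (1 + y) = 1.97711 / 1.0205 = 1.93740 years.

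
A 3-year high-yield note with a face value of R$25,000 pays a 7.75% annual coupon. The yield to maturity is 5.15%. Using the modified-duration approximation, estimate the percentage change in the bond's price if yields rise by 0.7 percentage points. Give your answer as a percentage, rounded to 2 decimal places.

Periodic yield y = 0.0515. Modified duration first:
  t   CF        PV=CF/(1+0.0515)^t    t·PV
  1     1,937.50     1,842.6058     1,842.6058
  2     1,937.50     1,752.3593     3,504.7186
  3    26,937.50    23,170.1826    69,510.5478
  Σ                 26,765.1477    74,857.8722
P = 26,765.1477; D_Mac = 2.79684 yrs; D_mod = 2.79684/(1+0.0515) = 2.65986 yrs.
ΔP/P ≈ -D_mod · Δy = -2.65986 × (+0.007) = -0.018619 = -1.8619%.

-1.86%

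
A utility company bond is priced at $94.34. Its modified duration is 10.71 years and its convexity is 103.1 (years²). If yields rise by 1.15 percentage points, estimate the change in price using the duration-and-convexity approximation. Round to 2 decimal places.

Duration effect: -D_mod·Δy = -10.71 × (+0.0115) = -0.123165
Convexity effect: ½·C·(Δy)² = 0.5 × 103.1 × (0.0115)² = +0.0068174875
ΔP/P ≈ -0.123165 + 0.0068174875 = -0.1163475125
ΔP ≈ 94.34 × (-0.1163475125) = -10.97622432925.

-$10.98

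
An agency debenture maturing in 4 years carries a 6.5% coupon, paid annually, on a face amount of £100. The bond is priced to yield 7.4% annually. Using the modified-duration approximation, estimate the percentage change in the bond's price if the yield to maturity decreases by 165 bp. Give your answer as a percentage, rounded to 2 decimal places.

+5.60%

Periodic yield y = 0.074. Modified duration first:
  t   CF        PV=CF/(1+0.074)^t    t·PV
  1         6.50         6.0521         6.0521
  2         6.50         5.6351        11.2703
  3         6.50         5.2469        15.7406
  4       106.50        80.0447       320.1787
  Σ                     96.9788       353.2418
P = 96.9788; D_Mac = 3.64246 yrs; D_mod = 3.64246/(1+0.074) = 3.39149 yrs.
ΔP/P ≈ -D_mod · Δy = -3.39149 × (-0.0165) = +0.055960 = +5.5960%.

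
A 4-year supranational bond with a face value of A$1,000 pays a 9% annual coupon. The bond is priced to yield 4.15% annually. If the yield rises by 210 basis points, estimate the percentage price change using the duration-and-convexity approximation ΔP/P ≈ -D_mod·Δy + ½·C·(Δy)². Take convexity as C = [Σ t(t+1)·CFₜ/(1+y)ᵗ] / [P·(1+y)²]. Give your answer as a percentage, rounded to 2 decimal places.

With y = 0.0415:
  t   CF        PV=CF/(1+0.0415)^t    t·PV        t(t+1)·PV
  1        90.00        86.4138        86.4138         172.8277
  2        90.00        82.9705       165.9411         497.8233
  3        90.00        79.6645       238.9934         955.9737
  4     1,090.00       926.3805     3,705.5220      18,527.6098
  Σ                  1,175.4293     4,196.8703      20,154.2344
P = 1,175.4293; D_Mac = 3.57050 yrs; D_mod = 3.42823 yrs; C = 15.80706.
Duration effect: -3.42823 × (+0.021) = -0.071993
Convexity effect: 0.5 × 15.80706 × (0.021)² = +0.0034855
ΔP/P ≈ -0.071993 + 0.0034855 = -0.068507 = -6.8507%.

-6.85%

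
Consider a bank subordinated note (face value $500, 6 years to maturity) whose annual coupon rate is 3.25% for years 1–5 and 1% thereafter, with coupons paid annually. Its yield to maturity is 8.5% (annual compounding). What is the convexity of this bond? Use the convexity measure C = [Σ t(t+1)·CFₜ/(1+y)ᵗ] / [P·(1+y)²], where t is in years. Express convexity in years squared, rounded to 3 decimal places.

With y = 0.085:
  t   CF        PV=CF/(1+0.085)^t    t·PV        t(t+1)·PV
  1        16.25        14.9770        14.9770          29.9539
  2        16.25        13.8036        27.6073          82.8219
  3        16.25        12.7223        38.1668         152.6671
  4        16.25        11.7256        46.9023         234.5116
  5        16.25        10.8070        54.0349         324.2096
  6       505.00       309.5373     1,857.2236      13,000.5654
  Σ                    373.5727     2,038.9119      13,824.7295
P = 373.5727.
Convexity = Σ t(t+1)·PV / [P·(1+y)²] = 13,824.7295 / (373.5727 × 1.177225) = 31.43562.

31.436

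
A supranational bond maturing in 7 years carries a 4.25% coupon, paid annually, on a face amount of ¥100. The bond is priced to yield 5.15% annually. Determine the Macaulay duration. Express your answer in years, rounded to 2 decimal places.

6.17 years

Periodic yield y = 0.0515. Discount each cash flow and weight by its year:
  t   CF        PV=CF/(1+0.0515)^t    t·PV
  1         4.25         4.0418         4.0418
  2         4.25         3.8439         7.6878
  3         4.25         3.6556        10.9669
  4         4.25         3.4766        13.9063
  5         4.25         3.3063        16.5315
  6         4.25         3.1444        18.8662
  7       104.25        73.3519       513.4630
  Σ                     94.8205       585.4635
Price P = Σ PV = 94.8205.
Macaulay duration = Σ(t·PV) / P = 585.4635 / 94.8205 = 6.17444 years.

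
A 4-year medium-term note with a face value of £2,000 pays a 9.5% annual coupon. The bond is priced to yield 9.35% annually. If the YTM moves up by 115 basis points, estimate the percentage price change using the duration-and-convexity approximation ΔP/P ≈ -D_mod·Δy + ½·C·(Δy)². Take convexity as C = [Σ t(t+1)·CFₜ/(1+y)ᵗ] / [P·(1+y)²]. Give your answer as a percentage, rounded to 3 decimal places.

-3.599%

With y = 0.0935:
  t   CF        PV=CF/(1+0.0935)^t    t·PV        t(t+1)·PV
  1       190.00       173.7540       173.7540         347.5080
  2       190.00       158.8971       317.7942         953.3827
  3       190.00       145.3106       435.9317       1,743.7270
  4     2,190.00     1,531.6833     6,126.7330      30,633.6652
  Σ                  2,009.6450     7,054.2130      33,678.2829
P = 2,009.6450; D_Mac = 3.51018 yrs; D_mod = 3.21004 yrs; C = 14.01500.
Duration effect: -3.21004 × (+0.0115) = -0.036915
Convexity effect: 0.5 × 14.01500 × (0.0115)² = +0.0009267
ΔP/P ≈ -0.036915 + 0.0009267 = -0.035989 = -3.5989%.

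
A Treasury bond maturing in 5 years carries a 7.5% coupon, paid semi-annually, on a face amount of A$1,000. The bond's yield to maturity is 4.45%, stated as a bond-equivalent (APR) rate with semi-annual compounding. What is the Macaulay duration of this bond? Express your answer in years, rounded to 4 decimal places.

Periodic yield y = 0.02225. Discount each cash flow and weight by its period:
  t   CF        PV=CF/(1+0.02225)^t    t·PV
  1        37.50        36.6838        36.6838
  2        37.50        35.8853        71.7707
  3        37.50        35.1043       105.3128
  4        37.50        34.3402       137.3608
  5        37.50        33.5928       167.9638
  6        37.50        32.8616       197.1695
  7        37.50        32.1463       225.0243
  8        37.50        31.4466       251.5732
  9        37.50        30.7622       276.8597
  10    1,037.50       832.5626     8,325.6263
  Σ                  1,135.3857     9,795.3448
Price P = Σ PV = 1,135.3857.
Macaulay duration = Σ(t·PV) / P = 9,795.3448 / 1,135.3857 = 8.62733 half-year periods.
In years: 8.62733 / 2 = 4.31366 years.

4.3137 years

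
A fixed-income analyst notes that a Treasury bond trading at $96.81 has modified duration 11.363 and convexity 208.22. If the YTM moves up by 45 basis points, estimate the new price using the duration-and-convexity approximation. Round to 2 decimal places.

$92.06

Duration effect: -D_mod·Δy = -11.363 × (+0.0045) = -0.0511335
Convexity effect: ½·C·(Δy)² = 0.5 × 208.22 × (0.0045)² = +0.0021082275
ΔP/P ≈ -0.0511335 + 0.0021082275 = -0.0490252725
New price ≈ 96.81 × (1 - 0.0490252725) = 92.063863369275.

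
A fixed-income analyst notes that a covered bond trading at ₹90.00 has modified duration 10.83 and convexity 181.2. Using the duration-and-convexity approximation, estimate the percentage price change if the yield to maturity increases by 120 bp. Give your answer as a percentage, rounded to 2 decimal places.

Duration effect: -D_mod·Δy = -10.83 × (+0.012) = -0.129960
Convexity effect: ½·C·(Δy)² = 0.5 × 181.2 × (0.012)² = +0.0130464
ΔP/P ≈ -0.129960 + 0.0130464 = -0.1169136
= -11.69136%.

-11.69%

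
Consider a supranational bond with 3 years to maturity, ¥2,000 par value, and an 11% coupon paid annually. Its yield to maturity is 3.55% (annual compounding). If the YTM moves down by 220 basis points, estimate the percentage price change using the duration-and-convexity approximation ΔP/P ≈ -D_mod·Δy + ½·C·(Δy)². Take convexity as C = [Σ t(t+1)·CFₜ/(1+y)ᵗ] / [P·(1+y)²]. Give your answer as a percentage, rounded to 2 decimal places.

+6.06%

With y = 0.0355:
  t   CF        PV=CF/(1+0.0355)^t    t·PV        t(t+1)·PV
  1       220.00       212.4577       212.4577         424.9155
  2       220.00       205.1741       410.3481       1,231.0444
  3     2,220.00     1,999.4137     5,998.2411      23,992.9645
  Σ                  2,417.0455     6,621.0470      25,648.9244
P = 2,417.0455; D_Mac = 2.73931 yrs; D_mod = 2.64540 yrs; C = 9.89656.
Duration effect: -2.64540 × (-0.022) = +0.058199
Convexity effect: 0.5 × 9.89656 × (-0.022)² = +0.0023950
ΔP/P ≈ +0.058199 + 0.0023950 = +0.060594 = +6.0594%.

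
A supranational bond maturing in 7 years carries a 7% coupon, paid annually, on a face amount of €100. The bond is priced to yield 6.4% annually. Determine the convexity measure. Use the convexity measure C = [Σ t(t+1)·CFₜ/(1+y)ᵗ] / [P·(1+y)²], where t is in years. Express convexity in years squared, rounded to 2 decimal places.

With y = 0.064:
  t   CF        PV=CF/(1+0.064)^t    t·PV        t(t+1)·PV
  1         7.00         6.5789         6.5789          13.1579
  2         7.00         6.1832        12.3664          37.0993
  3         7.00         5.8113        17.4339          69.7356
  4         7.00         5.4617        21.8470         109.2349
  5         7.00         5.1332        25.6661         153.9966
  6         7.00         4.8245        28.9467         202.6271
  7       107.00        69.3094       485.1661       3,881.3286
  Σ                    103.3023       598.0052       4,467.1800
P = 103.3023.
Convexity = Σ t(t+1)·PV / [P·(1+y)²] = 4,467.1800 / (103.3023 × 1.132096) = 38.19795.

38.20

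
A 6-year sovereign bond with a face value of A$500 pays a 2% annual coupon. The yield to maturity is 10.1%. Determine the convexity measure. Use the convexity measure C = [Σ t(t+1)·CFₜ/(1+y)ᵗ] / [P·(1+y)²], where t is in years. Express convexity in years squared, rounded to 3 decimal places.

With y = 0.101:
  t   CF        PV=CF/(1+0.101)^t    t·PV        t(t+1)·PV
  1        10.00         9.0827         9.0827          18.1653
  2        10.00         8.2495        16.4989          49.4967
  3        10.00         7.4927        22.4781          89.9123
  4        10.00         6.8054        27.2214         136.1071
  5        10.00         6.1811        30.9053         185.4320
  6       510.00       286.3164     1,717.8985      12,025.2898
  Σ                    324.1276     1,824.0849      12,504.4033
P = 324.1276.
Convexity = Σ t(t+1)·PV / [P·(1+y)²] = 12,504.4033 / (324.1276 × 1.212201) = 31.82528.

31.825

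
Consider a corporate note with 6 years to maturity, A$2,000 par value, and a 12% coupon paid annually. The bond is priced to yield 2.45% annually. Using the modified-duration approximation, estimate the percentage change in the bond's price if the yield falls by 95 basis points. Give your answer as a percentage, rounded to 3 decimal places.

+4.530%

Periodic yield y = 0.0245. Modified duration first:
  t   CF        PV=CF/(1+0.0245)^t    t·PV
  1       240.00       234.2606       234.2606
  2       240.00       228.6585       457.3170
  3       240.00       223.1903       669.5710
  4       240.00       217.8529       871.4117
  5       240.00       212.6432     1,063.2158
  6     2,240.00     1,937.2079    11,623.2477
  Σ                  3,053.8135    14,919.0237
P = 3,053.8135; D_Mac = 4.88537 yrs; D_mod = 4.88537/(1+0.0245) = 4.76855 yrs.
ΔP/P ≈ -D_mod · Δy = -4.76855 × (-0.0095) = +0.045301 = +4.5301%.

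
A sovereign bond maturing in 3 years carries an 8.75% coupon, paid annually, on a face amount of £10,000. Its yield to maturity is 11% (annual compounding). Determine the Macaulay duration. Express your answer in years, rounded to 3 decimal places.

2.758 years

Periodic yield y = 0.11. Discount each cash flow and weight by its year:
  t   CF        PV=CF/(1+0.11)^t    t·PV
  1       875.00       788.2883       788.2883
  2       875.00       710.1696     1,420.3393
  3    10,875.00     7,951.7063    23,855.1188
  Σ                  9,450.1642    26,063.7464
Price P = Σ PV = 9,450.1642.
Macaulay duration = Σ(t·PV) / P = 26,063.7464 / 9,450.1642 = 2.75802 years.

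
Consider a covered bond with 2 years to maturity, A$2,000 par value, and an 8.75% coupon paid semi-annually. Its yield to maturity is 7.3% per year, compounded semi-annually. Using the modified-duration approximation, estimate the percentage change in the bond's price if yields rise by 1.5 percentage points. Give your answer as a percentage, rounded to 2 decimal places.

-2.72%

Periodic yield y = 0.0365. Modified duration first:
  t   CF        PV=CF/(1+0.0365)^t    t·PV
  1        87.50        84.4187        84.4187
  2        87.50        81.4459       162.8919
  3        87.50        78.5778       235.7335
  4     2,087.50     1,808.6280     7,234.5121
  Σ                  2,053.0705     7,717.5563
P = 2,053.0705; D_Mac = 3.75903 half-year periods = 1.87952 yrs; D_mod = 1.87952/(1+0.0365) = 1.81333 yrs.
ΔP/P ≈ -D_mod · Δy = -1.81333 × (+0.015) = -0.027200 = -2.7200%.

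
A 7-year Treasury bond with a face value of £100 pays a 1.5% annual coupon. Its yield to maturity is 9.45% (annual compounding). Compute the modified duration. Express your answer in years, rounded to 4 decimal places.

Periodic yield y = 0.0945. First find Macaulay duration:
  t   CF        PV=CF/(1+0.0945)^t    t·PV
  1         1.50         1.3705         1.3705
  2         1.50         1.2522         2.5043
  3         1.50         1.1440         3.4321
  4         1.50         1.0453         4.1811
  5         1.50         0.9550         4.7751
  6         1.50         0.8726         5.2354
  7       101.50        53.9456       377.6189
  Σ                     60.5851       399.1174
P = 60.5851; Macaulay duration = 399.1174 / 60.5851 = 6.58771 years.
Modified duration = D_Mac / (1 + y) = 6.58771 / 1.0945 = 6.01893 years.

6.0189 years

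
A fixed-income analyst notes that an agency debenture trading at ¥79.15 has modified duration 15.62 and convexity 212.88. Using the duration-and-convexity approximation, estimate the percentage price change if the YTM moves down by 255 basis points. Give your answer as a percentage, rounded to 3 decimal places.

Duration effect: -D_mod·Δy = -15.62 × (-0.0255) = +0.398310
Convexity effect: ½·C·(Δy)² = 0.5 × 212.88 × (-0.0255)² = +0.06921261
ΔP/P ≈ +0.398310 + 0.06921261 = +0.46752261
= +46.752261%.

+46.752%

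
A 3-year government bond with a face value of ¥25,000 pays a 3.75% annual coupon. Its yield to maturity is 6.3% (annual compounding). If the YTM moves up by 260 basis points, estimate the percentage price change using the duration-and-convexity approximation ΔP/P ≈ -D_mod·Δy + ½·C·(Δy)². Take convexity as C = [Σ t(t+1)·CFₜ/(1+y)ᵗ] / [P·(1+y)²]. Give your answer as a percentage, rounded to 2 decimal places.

With y = 0.063:
  t   CF        PV=CF/(1+0.063)^t    t·PV        t(t+1)·PV
  1       937.50       881.9379       881.9379       1,763.8758
  2       937.50       829.6688     1,659.3376       4,978.0127
  3    25,937.50    21,593.7625    64,781.2875     259,125.1500
  Σ                 23,305.3692    67,322.5630     265,867.0385
P = 23,305.3692; D_Mac = 2.88871 yrs; D_mod = 2.71751 yrs; C = 10.09583.
Duration effect: -2.71751 × (+0.026) = -0.070655
Convexity effect: 0.5 × 10.09583 × (0.026)² = +0.0034124
ΔP/P ≈ -0.070655 + 0.0034124 = -0.067243 = -6.7243%.

-6.72%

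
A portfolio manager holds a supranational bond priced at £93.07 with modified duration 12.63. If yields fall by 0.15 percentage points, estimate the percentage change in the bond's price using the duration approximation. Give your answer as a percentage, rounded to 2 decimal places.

+1.89%

Duration approximation: ΔP/P ≈ -D_mod · Δy = -12.63 × (-0.0015) = +0.018945.
As a percentage: +1.8945%.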